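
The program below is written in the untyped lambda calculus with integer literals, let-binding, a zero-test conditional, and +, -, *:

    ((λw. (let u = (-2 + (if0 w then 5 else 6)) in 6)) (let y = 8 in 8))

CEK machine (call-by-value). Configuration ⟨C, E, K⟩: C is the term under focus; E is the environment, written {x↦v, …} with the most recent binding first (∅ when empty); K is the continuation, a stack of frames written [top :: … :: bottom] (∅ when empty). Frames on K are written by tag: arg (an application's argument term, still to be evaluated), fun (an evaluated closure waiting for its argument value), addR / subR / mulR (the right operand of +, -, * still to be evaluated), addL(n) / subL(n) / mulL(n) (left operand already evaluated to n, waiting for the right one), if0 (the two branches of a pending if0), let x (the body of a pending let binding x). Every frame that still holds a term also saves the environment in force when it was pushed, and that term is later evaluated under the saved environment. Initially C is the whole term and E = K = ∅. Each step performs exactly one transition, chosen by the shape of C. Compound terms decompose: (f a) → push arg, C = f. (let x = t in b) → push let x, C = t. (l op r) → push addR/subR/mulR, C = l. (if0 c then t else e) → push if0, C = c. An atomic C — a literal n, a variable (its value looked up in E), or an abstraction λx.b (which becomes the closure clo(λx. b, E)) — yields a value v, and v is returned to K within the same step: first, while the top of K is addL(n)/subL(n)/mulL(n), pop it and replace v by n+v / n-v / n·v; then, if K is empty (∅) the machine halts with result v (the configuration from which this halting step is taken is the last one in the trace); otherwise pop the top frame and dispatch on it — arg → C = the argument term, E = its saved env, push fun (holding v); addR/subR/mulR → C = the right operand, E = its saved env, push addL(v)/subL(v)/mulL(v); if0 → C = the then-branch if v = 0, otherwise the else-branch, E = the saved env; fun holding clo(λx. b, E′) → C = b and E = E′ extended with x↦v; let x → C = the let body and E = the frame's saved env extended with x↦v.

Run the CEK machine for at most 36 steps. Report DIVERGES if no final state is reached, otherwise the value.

t=0: [C=((λw. (let u = (-2 + (if0 w then 5 else 6)) in 6)) (let y = 8 in 8)) | E=∅ | K=∅]
t=1: [C=(λw. (let u = (-2 + (if0 w then 5 else 6)) in 6)) | E=∅ | K=[arg]]
t=2: [C=(let y = 8 in 8) | E=∅ | K=[fun]]
t=3: [C=8 | E=∅ | K=[let y :: fun]]
t=4: [C=8 | E={y↦8} | K=[fun]]
t=5: [C=(let u = (-2 + (if0 w then 5 else 6)) in 6) | E={w↦8} | K=∅]
t=6: [C=(-2 + (if0 w then 5 else 6)) | E={w↦8} | K=[let u]]
t=7: [C=-2 | E={w↦8} | K=[addR :: let u]]
t=8: [C=(if0 w then 5 else 6) | E={w↦8} | K=[addL(-2) :: let u]]
t=9: [C=w | E={w↦8} | K=[if0 :: addL(-2) :: let u]]
t=10: [C=6 | E={w↦8} | K=[addL(-2) :: let u]]
t=11: [C=6 | E={u↦4, w↦8} | K=∅]
→ final value 6

Answer: 6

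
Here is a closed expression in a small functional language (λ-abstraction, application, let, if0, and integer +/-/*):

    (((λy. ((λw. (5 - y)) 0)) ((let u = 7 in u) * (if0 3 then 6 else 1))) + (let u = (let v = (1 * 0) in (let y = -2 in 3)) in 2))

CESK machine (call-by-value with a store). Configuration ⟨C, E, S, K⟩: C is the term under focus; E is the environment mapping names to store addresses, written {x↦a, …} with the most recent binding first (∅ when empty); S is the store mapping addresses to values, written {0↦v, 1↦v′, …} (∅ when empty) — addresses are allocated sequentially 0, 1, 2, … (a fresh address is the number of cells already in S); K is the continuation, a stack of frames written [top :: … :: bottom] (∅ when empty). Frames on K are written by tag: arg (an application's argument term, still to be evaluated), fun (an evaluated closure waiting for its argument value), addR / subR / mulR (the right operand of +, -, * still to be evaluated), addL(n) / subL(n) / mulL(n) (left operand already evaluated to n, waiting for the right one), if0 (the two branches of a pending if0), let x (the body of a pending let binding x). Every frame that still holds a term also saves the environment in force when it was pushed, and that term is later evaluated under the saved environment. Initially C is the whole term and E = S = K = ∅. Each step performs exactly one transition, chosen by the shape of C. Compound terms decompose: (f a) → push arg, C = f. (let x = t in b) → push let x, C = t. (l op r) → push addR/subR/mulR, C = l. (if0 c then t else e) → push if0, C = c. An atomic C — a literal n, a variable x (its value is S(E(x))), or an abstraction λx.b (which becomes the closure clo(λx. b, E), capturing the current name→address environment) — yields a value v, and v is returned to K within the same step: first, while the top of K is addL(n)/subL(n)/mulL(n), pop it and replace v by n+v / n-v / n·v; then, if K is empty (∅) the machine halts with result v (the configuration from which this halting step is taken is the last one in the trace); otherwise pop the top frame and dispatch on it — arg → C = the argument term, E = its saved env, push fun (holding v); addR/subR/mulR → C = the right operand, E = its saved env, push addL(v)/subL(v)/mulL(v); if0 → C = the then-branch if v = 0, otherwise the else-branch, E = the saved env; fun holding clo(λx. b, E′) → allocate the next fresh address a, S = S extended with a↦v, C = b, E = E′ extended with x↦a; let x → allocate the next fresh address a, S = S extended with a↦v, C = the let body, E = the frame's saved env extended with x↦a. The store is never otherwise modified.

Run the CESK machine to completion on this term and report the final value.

t=0: <C=(((λy. ((λw. (5 - y)) 0)) ((let u = 7 in u) * (if0 3 then 6 else 1))) + (let u = (let v = (1 * 0) in (let y = -2 in 3)) in 2)), E=∅, S=∅, K=∅>
t=1: <C=((λy. ((λw. (5 - y)) 0)) ((let u = 7 in u) * (if0 3 then 6 else 1))), E=∅, S=∅, K=[addR]>
t=2: <C=(λy. ((λw. (5 - y)) 0)), E=∅, S=∅, K=[arg :: addR]>
t=3: <C=((let u = 7 in u) * (if0 3 then 6 else 1)), E=∅, S=∅, K=[fun :: addR]>
t=4: <C=(let u = 7 in u), E=∅, S=∅, K=[mulR :: fun :: addR]>
t=5: <C=7, E=∅, S=∅, K=[let u :: mulR :: fun :: addR]>
t=6: <C=u, E={u↦0}, S={0↦7}, K=[mulR :: fun :: addR]>
t=7: <C=(if0 3 then 6 else 1), E=∅, S={0↦7}, K=[mulL(7) :: fun :: addR]>
t=8: <C=3, E=∅, S={0↦7}, K=[if0 :: mulL(7) :: fun :: addR]>
t=9: <C=1, E=∅, S={0↦7}, K=[mulL(7) :: fun :: addR]>
t=10: <C=((λw. (5 - y)) 0), E={y↦1}, S={0↦7, 1↦7}, K=[addR]>
t=11: <C=(λw. (5 - y)), E={y↦1}, S={0↦7, 1↦7}, K=[arg :: addR]>
t=12: <C=0, E={y↦1}, S={0↦7, 1↦7}, K=[fun :: addR]>
t=13: <C=(5 - y), E={w↦2, y↦1}, S={0↦7, 1↦7, 2↦0}, K=[addR]>
t=14: <C=5, E={w↦2, y↦1}, S={0↦7, 1↦7, 2↦0}, K=[subR :: addR]>
t=15: <C=y, E={w↦2, y↦1}, S={0↦7, 1↦7, 2↦0}, K=[subL(5) :: addR]>
t=16: <C=(let u = (let v = (1 * 0) in (let y = -2 in 3)) in 2), E=∅, S={0↦7, 1↦7, 2↦0}, K=[addL(-2)]>
t=17: <C=(let v = (1 * 0) in (let y = -2 in 3)), E=∅, S={0↦7, 1↦7, 2↦0}, K=[let u :: addL(-2)]>
t=18: <C=(1 * 0), E=∅, S={0↦7, 1↦7, 2↦0}, K=[let v :: let u :: addL(-2)]>
t=19: <C=1, E=∅, S={0↦7, 1↦7, 2↦0}, K=[mulR :: let v :: let u :: addL(-2)]>
t=20: <C=0, E=∅, S={0↦7, 1↦7, 2↦0}, K=[mulL(1) :: let v :: let u :: addL(-2)]>
t=21: <C=(let y = -2 in 3), E={v↦3}, S={0↦7, 1↦7, 2↦0, 3↦0}, K=[let u :: addL(-2)]>
t=22: <C=-2, E={v↦3}, S={0↦7, 1↦7, 2↦0, 3↦0}, K=[let y :: let u :: addL(-2)]>
t=23: <C=3, E={y↦4, v↦3}, S={0↦7, 1↦7, 2↦0, 3↦0, 4↦-2}, K=[let u :: addL(-2)]>
t=24: <C=2, E={u↦5}, S={0↦7, 1↦7, 2↦0, 3↦0, 4↦-2, 5↦3}, K=[addL(-2)]>
→ final value 0

Answer: 0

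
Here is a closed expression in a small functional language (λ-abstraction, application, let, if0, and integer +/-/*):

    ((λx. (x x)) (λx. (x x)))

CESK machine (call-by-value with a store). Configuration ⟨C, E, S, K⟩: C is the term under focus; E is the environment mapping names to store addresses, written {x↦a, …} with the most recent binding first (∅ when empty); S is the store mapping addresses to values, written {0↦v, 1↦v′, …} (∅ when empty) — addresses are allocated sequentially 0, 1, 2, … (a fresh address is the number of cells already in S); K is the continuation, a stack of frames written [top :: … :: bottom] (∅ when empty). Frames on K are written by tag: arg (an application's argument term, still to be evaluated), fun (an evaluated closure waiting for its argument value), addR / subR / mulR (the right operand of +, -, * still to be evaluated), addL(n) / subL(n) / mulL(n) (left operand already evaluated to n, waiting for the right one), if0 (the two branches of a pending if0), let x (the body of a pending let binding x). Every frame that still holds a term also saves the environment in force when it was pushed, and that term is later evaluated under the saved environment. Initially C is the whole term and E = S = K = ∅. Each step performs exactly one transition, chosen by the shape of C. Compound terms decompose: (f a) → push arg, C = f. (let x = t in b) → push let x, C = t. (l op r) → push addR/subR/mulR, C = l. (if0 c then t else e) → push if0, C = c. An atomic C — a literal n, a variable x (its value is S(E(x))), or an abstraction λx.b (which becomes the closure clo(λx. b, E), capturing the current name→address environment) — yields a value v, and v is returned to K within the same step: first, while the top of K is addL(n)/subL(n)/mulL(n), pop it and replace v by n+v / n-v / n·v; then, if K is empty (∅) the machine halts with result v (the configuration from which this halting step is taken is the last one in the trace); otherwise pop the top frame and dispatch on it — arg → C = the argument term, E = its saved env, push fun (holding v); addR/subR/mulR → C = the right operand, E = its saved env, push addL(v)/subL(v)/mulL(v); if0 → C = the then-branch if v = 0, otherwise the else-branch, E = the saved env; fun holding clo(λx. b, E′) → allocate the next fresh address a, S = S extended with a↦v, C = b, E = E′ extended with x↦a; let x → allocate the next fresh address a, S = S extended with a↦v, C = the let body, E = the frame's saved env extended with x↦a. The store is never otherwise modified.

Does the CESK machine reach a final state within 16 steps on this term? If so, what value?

t=0: <C=((λx. (x x)) (λx. (x x))), E=∅, S=∅, K=∅>
t=1: <C=(λx. (x x)), E=∅, S=∅, K=[arg]>
t=2: <C=(λx. (x x)), E=∅, S=∅, K=[fun]>
t=3: <C=(x x), E={x↦0}, S={0↦clo(λx. (x x), ∅)}, K=∅>
t=4: <C=x, E={x↦0}, S={0↦clo(λx. (x x), ∅)}, K=[arg]>
t=5: <C=x, E={x↦0}, S={0↦clo(λx. (x x), ∅)}, K=[fun]>
t=6: <C=(x x), E={x↦1}, S={0↦clo(λx. (x x), ∅), 1↦clo(λx. (x x), ∅)}, K=∅>
t=7: <C=x, E={x↦1}, S={0↦clo(λx. (x x), ∅), 1↦clo(λx. (x x), ∅)}, K=[arg]>
t=8: <C=x, E={x↦1}, S={0↦clo(λx. (x x), ∅), 1↦clo(λx. (x x), ∅)}, K=[fun]>
t=9: <C=(x x), E={x↦2}, S={0↦clo(λx. (x x), ∅), 1↦clo(λx. (x x), ∅), 2↦clo(λx. (x x), ∅)}, K=∅>
t=10: <C=x, E={x↦2}, S={0↦clo(λx. (x x), ∅), 1↦clo(λx. (x x), ∅), 2↦clo(λx. (x x), ∅)}, K=[arg]>
t=11: <C=x, E={x↦2}, S={0↦clo(λx. (x x), ∅), 1↦clo(λx. (x x), ∅), 2↦clo(λx. (x x), ∅)}, K=[fun]>
t=12: <C=(x x), E={x↦3}, S={0↦clo(λx. (x x), ∅), 1↦clo(λx. (x x), ∅), 2↦clo(λx. (x x), ∅), 3↦clo(λx. (x x), ∅)}, K=∅>
t=13: <C=x, E={x↦3}, S={0↦clo(λx. (x x), ∅), 1↦clo(λx. (x x), ∅), 2↦clo(λx. (x x), ∅), 3↦clo(λx. (x x), ∅)}, K=[arg]>
t=14: <C=x, E={x↦3}, S={0↦clo(λx. (x x), ∅), 1↦clo(λx. (x x), ∅), 2↦clo(λx. (x x), ∅), 3↦clo(λx. (x x), ∅)}, K=[fun]>
t=15: <C=(x x), E={x↦4}, S={0↦clo(λx. (x x), ∅), 1↦clo(λx. (x x), ∅), 2↦clo(λx. (x x), ∅), 3↦clo(λx. (x x), ∅), 4↦clo(λx. (x x), ∅)}, K=∅>
t=16: <C=x, E={x↦4}, S={0↦clo(λx. (x x), ∅), 1↦clo(λx. (x x), ∅), 2↦clo(λx. (x x), ∅), 3↦clo(λx. (x x), ∅), 4↦clo(λx. (x x), ∅)}, K=[arg]>
→ 16 transitions taken and the configuration is still not final: no result within 16 steps

Answer: DIVERGES (no final state within 16 steps)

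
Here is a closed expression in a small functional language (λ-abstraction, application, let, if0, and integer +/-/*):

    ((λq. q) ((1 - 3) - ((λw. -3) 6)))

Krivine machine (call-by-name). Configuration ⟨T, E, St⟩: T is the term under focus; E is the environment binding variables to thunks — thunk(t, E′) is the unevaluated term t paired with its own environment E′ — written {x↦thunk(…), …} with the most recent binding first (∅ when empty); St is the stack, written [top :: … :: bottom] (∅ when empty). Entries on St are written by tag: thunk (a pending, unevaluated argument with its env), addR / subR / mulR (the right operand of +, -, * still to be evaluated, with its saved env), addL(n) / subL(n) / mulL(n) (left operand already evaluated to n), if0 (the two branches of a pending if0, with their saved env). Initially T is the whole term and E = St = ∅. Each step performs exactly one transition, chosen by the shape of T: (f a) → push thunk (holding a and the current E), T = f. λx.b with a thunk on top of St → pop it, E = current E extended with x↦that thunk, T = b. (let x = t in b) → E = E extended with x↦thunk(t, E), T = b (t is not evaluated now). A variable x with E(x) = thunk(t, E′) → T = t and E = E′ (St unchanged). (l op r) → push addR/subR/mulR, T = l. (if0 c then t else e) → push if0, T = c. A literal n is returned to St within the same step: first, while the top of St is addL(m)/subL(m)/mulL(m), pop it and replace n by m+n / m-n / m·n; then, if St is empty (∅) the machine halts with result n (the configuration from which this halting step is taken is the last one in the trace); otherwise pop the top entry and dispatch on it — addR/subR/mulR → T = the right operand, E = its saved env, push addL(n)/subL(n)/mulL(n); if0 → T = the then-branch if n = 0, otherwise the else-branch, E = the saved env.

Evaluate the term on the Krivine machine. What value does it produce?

Answer: 1

Execution trace:
[0] ⟨T=((λq. q) ((1 - 3) - ((λw. -3) 6))); E=∅; St=∅⟩
[1] ⟨T=(λq. q); E=∅; St=[thunk]⟩
[2] ⟨T=q; E={q↦thunk(((1 - 3) - ((λw. -3) 6)), ∅)}; St=∅⟩
[3] ⟨T=((1 - 3) - ((λw. -3) 6)); E=∅; St=∅⟩
[4] ⟨T=(1 - 3); E=∅; St=[subR]⟩
[5] ⟨T=1; E=∅; St=[subR :: subR]⟩
[6] ⟨T=3; E=∅; St=[subL(1) :: subR]⟩
[7] ⟨T=((λw. -3) 6); E=∅; St=[subL(-2)]⟩
[8] ⟨T=(λw. -3); E=∅; St=[thunk :: subL(-2)]⟩
[9] ⟨T=-3; E={w↦thunk(6, ∅)}; St=[subL(-2)]⟩
→ final value 1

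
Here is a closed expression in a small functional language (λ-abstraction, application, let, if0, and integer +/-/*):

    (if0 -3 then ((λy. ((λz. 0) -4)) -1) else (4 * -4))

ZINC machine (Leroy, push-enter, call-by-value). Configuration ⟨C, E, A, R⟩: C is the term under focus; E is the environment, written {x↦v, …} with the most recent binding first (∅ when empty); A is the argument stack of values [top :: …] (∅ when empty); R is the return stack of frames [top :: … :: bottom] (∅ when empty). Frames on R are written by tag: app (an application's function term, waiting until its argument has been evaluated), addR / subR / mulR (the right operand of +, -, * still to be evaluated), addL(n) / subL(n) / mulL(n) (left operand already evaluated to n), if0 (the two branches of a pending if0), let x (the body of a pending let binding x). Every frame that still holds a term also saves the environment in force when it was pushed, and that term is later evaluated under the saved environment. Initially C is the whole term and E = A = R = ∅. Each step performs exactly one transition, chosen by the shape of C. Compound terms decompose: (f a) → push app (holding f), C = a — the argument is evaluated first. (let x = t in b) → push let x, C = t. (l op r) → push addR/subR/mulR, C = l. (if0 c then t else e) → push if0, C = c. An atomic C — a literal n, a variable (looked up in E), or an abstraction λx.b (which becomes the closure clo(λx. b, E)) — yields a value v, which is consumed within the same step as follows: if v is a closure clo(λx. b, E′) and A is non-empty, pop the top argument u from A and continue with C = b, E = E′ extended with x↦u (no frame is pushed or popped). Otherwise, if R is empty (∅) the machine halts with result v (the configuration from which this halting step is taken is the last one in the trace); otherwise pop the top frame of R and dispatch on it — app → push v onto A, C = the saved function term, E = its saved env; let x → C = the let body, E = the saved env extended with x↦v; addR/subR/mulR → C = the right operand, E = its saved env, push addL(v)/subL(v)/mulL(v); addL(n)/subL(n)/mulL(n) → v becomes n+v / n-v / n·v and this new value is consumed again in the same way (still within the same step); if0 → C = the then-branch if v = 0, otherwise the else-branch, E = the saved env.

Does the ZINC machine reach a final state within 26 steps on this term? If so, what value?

0. [C=(if0 -3 then ((λy. ((λz. 0) -4)) -1) else (4 * -4)) | E=∅ | A=∅ | R=∅]
1. [C=-3 | E=∅ | A=∅ | R=[if0]]
2. [C=(4 * -4) | E=∅ | A=∅ | R=∅]
3. [C=4 | E=∅ | A=∅ | R=[mulR]]
4. [C=-4 | E=∅ | A=∅ | R=[mulL(4)]]
→ final value -16

Answer: -16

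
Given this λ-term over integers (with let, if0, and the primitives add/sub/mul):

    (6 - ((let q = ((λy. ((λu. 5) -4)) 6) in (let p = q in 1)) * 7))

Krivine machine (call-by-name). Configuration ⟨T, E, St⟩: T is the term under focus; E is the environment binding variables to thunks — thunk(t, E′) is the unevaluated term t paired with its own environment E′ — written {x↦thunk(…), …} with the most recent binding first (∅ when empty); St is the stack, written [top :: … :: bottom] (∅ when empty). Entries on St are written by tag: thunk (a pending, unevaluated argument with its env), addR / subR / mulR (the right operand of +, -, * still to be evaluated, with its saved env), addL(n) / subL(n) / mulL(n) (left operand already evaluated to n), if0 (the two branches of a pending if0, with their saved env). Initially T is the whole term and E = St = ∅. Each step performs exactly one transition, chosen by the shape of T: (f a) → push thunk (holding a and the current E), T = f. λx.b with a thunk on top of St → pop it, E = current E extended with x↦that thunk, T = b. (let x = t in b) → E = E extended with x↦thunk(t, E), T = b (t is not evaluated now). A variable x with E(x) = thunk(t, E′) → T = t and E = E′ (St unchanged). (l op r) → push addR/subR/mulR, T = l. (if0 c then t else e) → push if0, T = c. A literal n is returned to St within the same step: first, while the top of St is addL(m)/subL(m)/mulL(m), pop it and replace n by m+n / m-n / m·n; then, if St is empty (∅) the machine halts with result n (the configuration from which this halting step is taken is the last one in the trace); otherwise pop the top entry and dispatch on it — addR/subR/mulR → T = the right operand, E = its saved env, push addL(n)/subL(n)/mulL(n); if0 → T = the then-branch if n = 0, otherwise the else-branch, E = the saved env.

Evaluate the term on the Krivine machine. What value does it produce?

Answer: -1

Derivation:
t=0: [T=(6 - ((let q = ((λy. ((λu. 5) -4)) 6) in (let p = q in 1)) * 7)) | E=∅ | St=∅]
t=1: [T=6 | E=∅ | St=[subR]]
t=2: [T=((let q = ((λy. ((λu. 5) -4)) 6) in (let p = q in 1)) * 7) | E=∅ | St=[subL(6)]]
t=3: [T=(let q = ((λy. ((λu. 5) -4)) 6) in (let p = q in 1)) | E=∅ | St=[mulR :: subL(6)]]
t=4: [T=(let p = q in 1) | E={q↦thunk(((λy. ((λu. 5) -4)) 6), ∅)} | St=[mulR :: subL(6)]]
t=5: [T=1 | E={p↦thunk(q, {q↦thunk(((λy. ((λu. 5) -4)) 6), ∅)}), q↦thunk(((λy. ((λu. 5) -4)) 6), ∅)} | St=[mulR :: subL(6)]]
t=6: [T=7 | E=∅ | St=[mulL(1) :: subL(6)]]
→ final value -1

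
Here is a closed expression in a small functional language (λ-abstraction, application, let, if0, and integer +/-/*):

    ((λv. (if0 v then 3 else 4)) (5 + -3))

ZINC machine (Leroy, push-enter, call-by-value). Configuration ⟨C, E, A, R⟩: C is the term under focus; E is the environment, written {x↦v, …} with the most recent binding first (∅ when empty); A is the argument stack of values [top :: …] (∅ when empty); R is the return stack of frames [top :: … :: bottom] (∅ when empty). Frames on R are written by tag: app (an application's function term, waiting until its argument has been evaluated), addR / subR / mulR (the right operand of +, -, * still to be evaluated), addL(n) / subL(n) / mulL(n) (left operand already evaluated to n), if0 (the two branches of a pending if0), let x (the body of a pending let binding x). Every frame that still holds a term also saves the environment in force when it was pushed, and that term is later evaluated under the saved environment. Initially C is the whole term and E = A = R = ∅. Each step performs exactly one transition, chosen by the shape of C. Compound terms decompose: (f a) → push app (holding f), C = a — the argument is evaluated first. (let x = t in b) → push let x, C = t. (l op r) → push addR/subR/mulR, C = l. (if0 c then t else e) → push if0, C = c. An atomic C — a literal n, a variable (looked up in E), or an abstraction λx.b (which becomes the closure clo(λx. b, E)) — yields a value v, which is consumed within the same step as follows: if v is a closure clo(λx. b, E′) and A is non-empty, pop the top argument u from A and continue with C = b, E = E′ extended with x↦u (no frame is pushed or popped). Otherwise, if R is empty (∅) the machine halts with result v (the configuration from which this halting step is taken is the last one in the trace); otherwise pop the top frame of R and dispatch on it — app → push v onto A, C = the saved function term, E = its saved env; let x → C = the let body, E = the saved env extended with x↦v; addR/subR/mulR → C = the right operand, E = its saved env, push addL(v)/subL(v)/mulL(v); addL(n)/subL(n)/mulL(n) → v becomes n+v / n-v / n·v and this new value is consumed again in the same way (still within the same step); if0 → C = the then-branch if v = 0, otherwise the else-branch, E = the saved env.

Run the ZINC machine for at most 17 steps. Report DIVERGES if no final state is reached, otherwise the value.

Answer: 4

Execution trace:
t=0: <C=((λv. (if0 v then 3 else 4)) (5 + -3)), E=∅, A=∅, R=∅>
t=1: <C=(5 + -3), E=∅, A=∅, R=[app]>
t=2: <C=5, E=∅, A=∅, R=[addR :: app]>
t=3: <C=-3, E=∅, A=∅, R=[addL(5) :: app]>
t=4: <C=(λv. (if0 v then 3 else 4)), E=∅, A=[2], R=∅>
t=5: <C=(if0 v then 3 else 4), E={v↦2}, A=∅, R=∅>
t=6: <C=v, E={v↦2}, A=∅, R=[if0]>
t=7: <C=4, E={v↦2}, A=∅, R=∅>
→ final value 4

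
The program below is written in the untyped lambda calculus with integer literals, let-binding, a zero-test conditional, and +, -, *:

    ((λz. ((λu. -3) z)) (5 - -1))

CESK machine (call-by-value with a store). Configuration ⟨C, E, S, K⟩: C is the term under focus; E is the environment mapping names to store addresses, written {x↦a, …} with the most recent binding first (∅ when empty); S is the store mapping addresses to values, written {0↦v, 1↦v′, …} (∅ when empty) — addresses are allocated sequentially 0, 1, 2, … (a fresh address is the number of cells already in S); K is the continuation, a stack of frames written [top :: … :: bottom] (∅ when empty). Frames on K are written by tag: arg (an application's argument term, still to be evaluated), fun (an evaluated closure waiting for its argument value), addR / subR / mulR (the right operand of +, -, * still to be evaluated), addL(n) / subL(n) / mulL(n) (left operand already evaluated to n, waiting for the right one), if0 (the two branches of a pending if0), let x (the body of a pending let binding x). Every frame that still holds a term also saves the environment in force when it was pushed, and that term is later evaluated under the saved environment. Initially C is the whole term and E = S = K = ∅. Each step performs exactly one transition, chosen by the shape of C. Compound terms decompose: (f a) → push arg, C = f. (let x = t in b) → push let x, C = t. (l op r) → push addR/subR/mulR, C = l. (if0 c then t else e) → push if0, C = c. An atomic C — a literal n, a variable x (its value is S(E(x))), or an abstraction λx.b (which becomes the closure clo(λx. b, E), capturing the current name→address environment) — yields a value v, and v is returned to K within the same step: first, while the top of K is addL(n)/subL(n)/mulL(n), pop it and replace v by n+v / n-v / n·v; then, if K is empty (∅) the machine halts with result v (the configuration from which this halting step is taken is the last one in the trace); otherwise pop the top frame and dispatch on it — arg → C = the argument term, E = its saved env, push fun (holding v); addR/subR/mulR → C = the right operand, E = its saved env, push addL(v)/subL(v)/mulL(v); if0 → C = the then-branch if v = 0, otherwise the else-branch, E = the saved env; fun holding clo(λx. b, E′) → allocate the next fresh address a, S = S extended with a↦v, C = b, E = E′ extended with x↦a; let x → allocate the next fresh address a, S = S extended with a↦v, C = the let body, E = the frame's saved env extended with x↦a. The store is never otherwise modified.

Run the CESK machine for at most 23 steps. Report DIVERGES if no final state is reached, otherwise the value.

Answer: -3

Derivation:
0. <C=((λz. ((λu. -3) z)) (5 - -1)), E=∅, S=∅, K=∅>
1. <C=(λz. ((λu. -3) z)), E=∅, S=∅, K=[arg]>
2. <C=(5 - -1), E=∅, S=∅, K=[fun]>
3. <C=5, E=∅, S=∅, K=[subR :: fun]>
4. <C=-1, E=∅, S=∅, K=[subL(5) :: fun]>
5. <C=((λu. -3) z), E={z↦0}, S={0↦6}, K=∅>
6. <C=(λu. -3), E={z↦0}, S={0↦6}, K=[arg]>
7. <C=z, E={z↦0}, S={0↦6}, K=[fun]>
8. <C=-3, E={u↦1, z↦0}, S={0↦6, 1↦6}, K=∅>
→ final value -3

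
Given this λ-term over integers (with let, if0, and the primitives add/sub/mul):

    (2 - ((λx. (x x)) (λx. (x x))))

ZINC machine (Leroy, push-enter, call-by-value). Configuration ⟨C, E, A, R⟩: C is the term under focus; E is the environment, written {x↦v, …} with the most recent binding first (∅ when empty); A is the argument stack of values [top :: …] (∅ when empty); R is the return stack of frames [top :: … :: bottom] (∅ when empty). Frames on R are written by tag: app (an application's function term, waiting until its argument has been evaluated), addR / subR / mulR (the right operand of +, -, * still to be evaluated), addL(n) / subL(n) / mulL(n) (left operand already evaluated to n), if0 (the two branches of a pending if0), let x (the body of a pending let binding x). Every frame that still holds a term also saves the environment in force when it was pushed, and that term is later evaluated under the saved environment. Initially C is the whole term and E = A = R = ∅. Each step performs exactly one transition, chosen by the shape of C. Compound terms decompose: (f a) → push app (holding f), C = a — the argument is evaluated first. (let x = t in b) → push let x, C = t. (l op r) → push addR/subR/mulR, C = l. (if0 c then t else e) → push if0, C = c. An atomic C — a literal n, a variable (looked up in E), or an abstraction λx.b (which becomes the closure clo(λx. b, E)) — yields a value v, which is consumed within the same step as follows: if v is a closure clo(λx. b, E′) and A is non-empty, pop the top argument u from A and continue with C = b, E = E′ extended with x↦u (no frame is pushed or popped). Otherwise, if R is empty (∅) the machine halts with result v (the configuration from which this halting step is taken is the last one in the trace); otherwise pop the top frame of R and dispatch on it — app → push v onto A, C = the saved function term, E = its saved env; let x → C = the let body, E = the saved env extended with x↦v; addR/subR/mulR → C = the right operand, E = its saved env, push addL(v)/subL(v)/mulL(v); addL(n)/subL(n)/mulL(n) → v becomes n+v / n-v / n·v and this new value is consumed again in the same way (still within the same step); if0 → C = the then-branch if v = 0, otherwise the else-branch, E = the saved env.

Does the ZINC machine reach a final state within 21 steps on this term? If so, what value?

step 0: ⟨C=(2 - ((λx. (x x)) (λx. (x x)))); E=∅; A=∅; R=∅⟩
step 1: ⟨C=2; E=∅; A=∅; R=[subR]⟩
step 2: ⟨C=((λx. (x x)) (λx. (x x))); E=∅; A=∅; R=[subL(2)]⟩
step 3: ⟨C=(λx. (x x)); E=∅; A=∅; R=[app :: subL(2)]⟩
step 4: ⟨C=(λx. (x x)); E=∅; A=[clo(λx. (x x), ∅)]; R=[subL(2)]⟩
step 5: ⟨C=(x x); E={x↦clo(λx. (x x), ∅)}; A=∅; R=[subL(2)]⟩
step 6: ⟨C=x; E={x↦clo(λx. (x x), ∅)}; A=∅; R=[app :: subL(2)]⟩
step 7: ⟨C=x; E={x↦clo(λx. (x x), ∅)}; A=[clo(λx. (x x), ∅)]; R=[subL(2)]⟩
… configuration repeats with period 3 (steps 5–7 recur indefinitely) …

Answer: DIVERGES (no final state within 21 steps)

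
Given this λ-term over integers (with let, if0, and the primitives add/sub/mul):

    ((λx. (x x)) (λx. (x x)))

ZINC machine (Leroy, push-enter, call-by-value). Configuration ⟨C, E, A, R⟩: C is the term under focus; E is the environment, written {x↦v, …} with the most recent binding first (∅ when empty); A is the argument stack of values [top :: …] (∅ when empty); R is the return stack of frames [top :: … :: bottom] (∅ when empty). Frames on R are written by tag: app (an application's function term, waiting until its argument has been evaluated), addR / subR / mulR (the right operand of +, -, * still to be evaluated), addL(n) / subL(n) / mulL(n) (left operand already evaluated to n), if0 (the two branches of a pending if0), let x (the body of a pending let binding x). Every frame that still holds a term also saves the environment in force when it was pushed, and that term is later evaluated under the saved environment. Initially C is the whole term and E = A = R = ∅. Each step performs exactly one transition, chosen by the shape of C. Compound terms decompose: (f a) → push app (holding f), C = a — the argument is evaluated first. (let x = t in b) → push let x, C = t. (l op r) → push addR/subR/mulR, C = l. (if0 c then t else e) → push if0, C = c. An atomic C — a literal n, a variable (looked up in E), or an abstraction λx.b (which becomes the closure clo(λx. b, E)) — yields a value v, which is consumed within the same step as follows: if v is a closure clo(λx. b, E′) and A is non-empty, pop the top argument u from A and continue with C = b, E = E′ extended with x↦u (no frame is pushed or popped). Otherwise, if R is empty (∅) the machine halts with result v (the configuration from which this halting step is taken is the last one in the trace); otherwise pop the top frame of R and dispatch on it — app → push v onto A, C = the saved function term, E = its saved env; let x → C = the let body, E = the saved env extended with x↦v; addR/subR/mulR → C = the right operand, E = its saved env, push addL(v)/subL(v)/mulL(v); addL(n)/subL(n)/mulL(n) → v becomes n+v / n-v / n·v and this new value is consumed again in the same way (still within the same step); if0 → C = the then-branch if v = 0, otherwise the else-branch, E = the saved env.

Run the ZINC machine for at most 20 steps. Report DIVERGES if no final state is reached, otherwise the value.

Answer: DIVERGES (no final state within 20 steps)

Machine steps:
0. ⟨C=((λx. (x x)) (λx. (x x))); E=∅; A=∅; R=∅⟩
1. ⟨C=(λx. (x x)); E=∅; A=∅; R=[app]⟩
2. ⟨C=(λx. (x x)); E=∅; A=[clo(λx. (x x), ∅)]; R=∅⟩
3. ⟨C=(x x); E={x↦clo(λx. (x x), ∅)}; A=∅; R=∅⟩
4. ⟨C=x; E={x↦clo(λx. (x x), ∅)}; A=∅; R=[app]⟩
5. ⟨C=x; E={x↦clo(λx. (x x), ∅)}; A=[clo(λx. (x x), ∅)]; R=∅⟩
… configuration repeats with period 3 (steps 3–5 recur indefinitely) …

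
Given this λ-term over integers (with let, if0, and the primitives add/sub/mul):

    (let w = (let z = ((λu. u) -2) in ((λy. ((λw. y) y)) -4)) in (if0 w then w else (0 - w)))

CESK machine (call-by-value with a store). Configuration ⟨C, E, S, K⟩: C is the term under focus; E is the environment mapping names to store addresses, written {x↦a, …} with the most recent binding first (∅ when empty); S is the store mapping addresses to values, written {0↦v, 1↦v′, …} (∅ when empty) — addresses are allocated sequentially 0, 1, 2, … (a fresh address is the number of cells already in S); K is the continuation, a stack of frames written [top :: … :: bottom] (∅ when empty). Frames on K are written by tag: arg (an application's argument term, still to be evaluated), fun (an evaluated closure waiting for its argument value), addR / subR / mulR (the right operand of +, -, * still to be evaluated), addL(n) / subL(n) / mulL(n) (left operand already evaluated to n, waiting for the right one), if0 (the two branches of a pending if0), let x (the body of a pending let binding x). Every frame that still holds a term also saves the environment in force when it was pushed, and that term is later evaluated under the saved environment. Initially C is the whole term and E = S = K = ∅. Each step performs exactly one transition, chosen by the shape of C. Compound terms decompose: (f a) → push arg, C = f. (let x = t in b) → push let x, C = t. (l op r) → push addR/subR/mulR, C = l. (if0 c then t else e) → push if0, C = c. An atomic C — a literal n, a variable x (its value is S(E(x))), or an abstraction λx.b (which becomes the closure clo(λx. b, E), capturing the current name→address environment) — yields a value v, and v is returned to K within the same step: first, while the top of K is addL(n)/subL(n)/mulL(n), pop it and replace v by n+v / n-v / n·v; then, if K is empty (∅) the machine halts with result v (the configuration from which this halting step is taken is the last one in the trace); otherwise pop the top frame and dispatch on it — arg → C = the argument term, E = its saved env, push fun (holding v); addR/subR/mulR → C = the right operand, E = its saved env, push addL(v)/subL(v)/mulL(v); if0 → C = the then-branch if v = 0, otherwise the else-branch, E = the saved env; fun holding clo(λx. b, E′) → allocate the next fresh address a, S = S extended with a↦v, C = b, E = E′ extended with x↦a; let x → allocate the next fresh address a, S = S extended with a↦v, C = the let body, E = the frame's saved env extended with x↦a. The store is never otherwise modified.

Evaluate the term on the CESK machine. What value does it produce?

Answer: 4

Execution trace:
[0] <C=(let w = (let z = ((λu. u) -2) in ((λy. ((λw. y) y)) -4)) in (if0 w then w else (0 - w))), E=∅, S=∅, K=∅>
[1] <C=(let z = ((λu. u) -2) in ((λy. ((λw. y) y)) -4)), E=∅, S=∅, K=[let w]>
[2] <C=((λu. u) -2), E=∅, S=∅, K=[let z :: let w]>
[3] <C=(λu. u), E=∅, S=∅, K=[arg :: let z :: let w]>
[4] <C=-2, E=∅, S=∅, K=[fun :: let z :: let w]>
[5] <C=u, E={u↦0}, S={0↦-2}, K=[let z :: let w]>
[6] <C=((λy. ((λw. y) y)) -4), E={z↦1}, S={0↦-2, 1↦-2}, K=[let w]>
[7] <C=(λy. ((λw. y) y)), E={z↦1}, S={0↦-2, 1↦-2}, K=[arg :: let w]>
[8] <C=-4, E={z↦1}, S={0↦-2, 1↦-2}, K=[fun :: let w]>
[9] <C=((λw. y) y), E={y↦2, z↦1}, S={0↦-2, 1↦-2, 2↦-4}, K=[let w]>
[10] <C=(λw. y), E={y↦2, z↦1}, S={0↦-2, 1↦-2, 2↦-4}, K=[arg :: let w]>
[11] <C=y, E={y↦2, z↦1}, S={0↦-2, 1↦-2, 2↦-4}, K=[fun :: let w]>
[12] <C=y, E={w↦3, y↦2, z↦1}, S={0↦-2, 1↦-2, 2↦-4, 3↦-4}, K=[let w]>
[13] <C=(if0 w then w else (0 - w)), E={w↦4}, S={0↦-2, 1↦-2, 2↦-4, 3↦-4, 4↦-4}, K=∅>
[14] <C=w, E={w↦4}, S={0↦-2, 1↦-2, 2↦-4, 3↦-4, 4↦-4}, K=[if0]>
[15] <C=(0 - w), E={w↦4}, S={0↦-2, 1↦-2, 2↦-4, 3↦-4, 4↦-4}, K=∅>
[16] <C=0, E={w↦4}, S={0↦-2, 1↦-2, 2↦-4, 3↦-4, 4↦-4}, K=[subR]>
[17] <C=w, E={w↦4}, S={0↦-2, 1↦-2, 2↦-4, 3↦-4, 4↦-4}, K=[subL(0)]>
→ final value 4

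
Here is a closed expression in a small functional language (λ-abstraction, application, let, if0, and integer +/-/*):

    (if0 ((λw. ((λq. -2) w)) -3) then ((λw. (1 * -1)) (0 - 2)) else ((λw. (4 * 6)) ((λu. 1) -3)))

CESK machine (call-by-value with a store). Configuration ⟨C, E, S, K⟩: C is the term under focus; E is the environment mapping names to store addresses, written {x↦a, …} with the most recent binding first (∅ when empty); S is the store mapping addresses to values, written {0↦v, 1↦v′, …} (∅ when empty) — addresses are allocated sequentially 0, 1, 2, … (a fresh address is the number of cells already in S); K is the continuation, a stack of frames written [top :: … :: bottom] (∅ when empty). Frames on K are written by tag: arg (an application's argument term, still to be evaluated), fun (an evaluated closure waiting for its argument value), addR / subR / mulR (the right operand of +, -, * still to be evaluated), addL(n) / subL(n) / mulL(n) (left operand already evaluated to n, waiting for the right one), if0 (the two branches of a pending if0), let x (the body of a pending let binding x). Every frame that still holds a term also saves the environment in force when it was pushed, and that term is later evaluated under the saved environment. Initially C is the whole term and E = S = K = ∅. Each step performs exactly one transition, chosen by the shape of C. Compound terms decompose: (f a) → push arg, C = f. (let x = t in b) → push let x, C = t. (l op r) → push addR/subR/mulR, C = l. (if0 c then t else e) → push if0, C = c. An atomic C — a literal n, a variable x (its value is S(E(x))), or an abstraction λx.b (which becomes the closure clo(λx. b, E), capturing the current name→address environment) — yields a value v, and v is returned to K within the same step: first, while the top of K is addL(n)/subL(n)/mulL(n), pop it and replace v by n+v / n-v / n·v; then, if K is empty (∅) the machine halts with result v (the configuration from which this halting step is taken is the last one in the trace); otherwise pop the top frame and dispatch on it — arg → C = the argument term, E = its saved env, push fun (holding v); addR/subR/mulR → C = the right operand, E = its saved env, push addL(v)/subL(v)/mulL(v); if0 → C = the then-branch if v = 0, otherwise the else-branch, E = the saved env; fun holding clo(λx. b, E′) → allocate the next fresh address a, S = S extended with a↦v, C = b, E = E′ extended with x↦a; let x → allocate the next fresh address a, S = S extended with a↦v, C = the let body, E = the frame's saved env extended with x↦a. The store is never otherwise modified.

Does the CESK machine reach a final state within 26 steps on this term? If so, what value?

[0] [C=(if0 ((λw. ((λq. -2) w)) -3) then ((λw. (1 * -1)) (0 - 2)) else ((λw. (4 * 6)) ((λu. 1) -3))) | E=∅ | S=∅ | K=∅]
[1] [C=((λw. ((λq. -2) w)) -3) | E=∅ | S=∅ | K=[if0]]
[2] [C=(λw. ((λq. -2) w)) | E=∅ | S=∅ | K=[arg :: if0]]
[3] [C=-3 | E=∅ | S=∅ | K=[fun :: if0]]
[4] [C=((λq. -2) w) | E={w↦0} | S={0↦-3} | K=[if0]]
[5] [C=(λq. -2) | E={w↦0} | S={0↦-3} | K=[arg :: if0]]
[6] [C=w | E={w↦0} | S={0↦-3} | K=[fun :: if0]]
[7] [C=-2 | E={q↦1, w↦0} | S={0↦-3, 1↦-3} | K=[if0]]
[8] [C=((λw. (4 * 6)) ((λu. 1) -3)) | E=∅ | S={0↦-3, 1↦-3} | K=∅]
[9] [C=(λw. (4 * 6)) | E=∅ | S={0↦-3, 1↦-3} | K=[arg]]
[10] [C=((λu. 1) -3) | E=∅ | S={0↦-3, 1↦-3} | K=[fun]]
[11] [C=(λu. 1) | E=∅ | S={0↦-3, 1↦-3} | K=[arg :: fun]]
[12] [C=-3 | E=∅ | S={0↦-3, 1↦-3} | K=[fun :: fun]]
[13] [C=1 | E={u↦2} | S={0↦-3, 1↦-3, 2↦-3} | K=[fun]]
[14] [C=(4 * 6) | E={w↦3} | S={0↦-3, 1↦-3, 2↦-3, 3↦1} | K=∅]
[15] [C=4 | E={w↦3} | S={0↦-3, 1↦-3, 2↦-3, 3↦1} | K=[mulR]]
[16] [C=6 | E={w↦3} | S={0↦-3, 1↦-3, 2↦-3, 3↦1} | K=[mulL(4)]]
→ final value 24

Answer: 24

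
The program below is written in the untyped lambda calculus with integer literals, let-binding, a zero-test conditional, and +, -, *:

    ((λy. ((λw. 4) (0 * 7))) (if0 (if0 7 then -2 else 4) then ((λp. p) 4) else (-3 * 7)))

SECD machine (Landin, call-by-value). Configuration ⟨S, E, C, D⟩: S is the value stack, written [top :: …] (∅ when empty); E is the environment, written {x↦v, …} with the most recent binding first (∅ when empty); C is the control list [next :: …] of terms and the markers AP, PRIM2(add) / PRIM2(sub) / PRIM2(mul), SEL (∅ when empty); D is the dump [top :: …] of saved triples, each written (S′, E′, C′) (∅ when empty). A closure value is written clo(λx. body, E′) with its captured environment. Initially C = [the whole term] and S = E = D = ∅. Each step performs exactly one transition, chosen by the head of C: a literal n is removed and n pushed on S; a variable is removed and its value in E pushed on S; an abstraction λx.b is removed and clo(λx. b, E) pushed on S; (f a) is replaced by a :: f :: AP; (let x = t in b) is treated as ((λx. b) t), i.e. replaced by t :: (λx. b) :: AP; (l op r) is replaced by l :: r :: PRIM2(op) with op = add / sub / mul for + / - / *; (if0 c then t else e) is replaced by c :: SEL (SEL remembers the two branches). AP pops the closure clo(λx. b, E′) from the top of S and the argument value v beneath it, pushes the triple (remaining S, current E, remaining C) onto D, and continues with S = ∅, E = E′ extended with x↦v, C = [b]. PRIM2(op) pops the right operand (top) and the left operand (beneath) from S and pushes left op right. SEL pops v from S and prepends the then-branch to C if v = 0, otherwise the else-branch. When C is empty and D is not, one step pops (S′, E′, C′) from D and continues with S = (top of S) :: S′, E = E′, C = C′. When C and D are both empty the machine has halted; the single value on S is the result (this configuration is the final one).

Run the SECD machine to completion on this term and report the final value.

[0] [S=∅ | E=∅ | C=[((λy. ((λw. 4) (0 * 7))) (if0 (if0 7 then -2 else 4) then ((λp. p) 4) else (-3 * 7)))] | D=∅]
[1] [S=∅ | E=∅ | C=[(if0 (if0 7 then -2 else 4) then ((λp. p) 4) else (-3 * 7)) :: (λy. ((λw. 4) (0 * 7))) :: AP] | D=∅]
[2] [S=∅ | E=∅ | C=[(if0 7 then -2 else 4) :: SEL :: (λy. ((λw. 4) (0 * 7))) :: AP] | D=∅]
[3] [S=∅ | E=∅ | C=[7 :: SEL :: SEL :: (λy. ((λw. 4) (0 * 7))) :: AP] | D=∅]
[4] [S=[7] | E=∅ | C=[SEL :: SEL :: (λy. ((λw. 4) (0 * 7))) :: AP] | D=∅]
[5] [S=∅ | E=∅ | C=[4 :: SEL :: (λy. ((λw. 4) (0 * 7))) :: AP] | D=∅]
[6] [S=[4] | E=∅ | C=[SEL :: (λy. ((λw. 4) (0 * 7))) :: AP] | D=∅]
[7] [S=∅ | E=∅ | C=[(-3 * 7) :: (λy. ((λw. 4) (0 * 7))) :: AP] | D=∅]
[8] [S=∅ | E=∅ | C=[-3 :: 7 :: PRIM2(mul) :: (λy. ((λw. 4) (0 * 7))) :: AP] | D=∅]
[9] [S=[-3] | E=∅ | C=[7 :: PRIM2(mul) :: (λy. ((λw. 4) (0 * 7))) :: AP] | D=∅]
[10] [S=[7 :: -3] | E=∅ | C=[PRIM2(mul) :: (λy. ((λw. 4) (0 * 7))) :: AP] | D=∅]
[11] [S=[-21] | E=∅ | C=[(λy. ((λw. 4) (0 * 7))) :: AP] | D=∅]
[12] [S=[clo(λy. ((λw. 4) (0 * 7)), ∅) :: -21] | E=∅ | C=[AP] | D=∅]
[13] [S=∅ | E={y↦-21} | C=[((λw. 4) (0 * 7))] | D=[(∅, ∅, ∅)]]
[14] [S=∅ | E={y↦-21} | C=[(0 * 7) :: (λw. 4) :: AP] | D=[(∅, ∅, ∅)]]
[15] [S=∅ | E={y↦-21} | C=[0 :: 7 :: PRIM2(mul) :: (λw. 4) :: AP] | D=[(∅, ∅, ∅)]]
[16] [S=[0] | E={y↦-21} | C=[7 :: PRIM2(mul) :: (λw. 4) :: AP] | D=[(∅, ∅, ∅)]]
[17] [S=[7 :: 0] | E={y↦-21} | C=[PRIM2(mul) :: (λw. 4) :: AP] | D=[(∅, ∅, ∅)]]
[18] [S=[0] | E={y↦-21} | C=[(λw. 4) :: AP] | D=[(∅, ∅, ∅)]]
[19] [S=[clo(λw. 4, {y↦-21}) :: 0] | E={y↦-21} | C=[AP] | D=[(∅, ∅, ∅)]]
[20] [S=∅ | E={w↦0, y↦-21} | C=[4] | D=[(∅, {y↦-21}, ∅) :: (∅, ∅, ∅)]]
[21] [S=[4] | E={w↦0, y↦-21} | C=∅ | D=[(∅, {y↦-21}, ∅) :: (∅, ∅, ∅)]]
[22] [S=[4] | E={y↦-21} | C=∅ | D=[(∅, ∅, ∅)]]
[23] [S=[4] | E=∅ | C=∅ | D=∅]
→ final value 4

Answer: 4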